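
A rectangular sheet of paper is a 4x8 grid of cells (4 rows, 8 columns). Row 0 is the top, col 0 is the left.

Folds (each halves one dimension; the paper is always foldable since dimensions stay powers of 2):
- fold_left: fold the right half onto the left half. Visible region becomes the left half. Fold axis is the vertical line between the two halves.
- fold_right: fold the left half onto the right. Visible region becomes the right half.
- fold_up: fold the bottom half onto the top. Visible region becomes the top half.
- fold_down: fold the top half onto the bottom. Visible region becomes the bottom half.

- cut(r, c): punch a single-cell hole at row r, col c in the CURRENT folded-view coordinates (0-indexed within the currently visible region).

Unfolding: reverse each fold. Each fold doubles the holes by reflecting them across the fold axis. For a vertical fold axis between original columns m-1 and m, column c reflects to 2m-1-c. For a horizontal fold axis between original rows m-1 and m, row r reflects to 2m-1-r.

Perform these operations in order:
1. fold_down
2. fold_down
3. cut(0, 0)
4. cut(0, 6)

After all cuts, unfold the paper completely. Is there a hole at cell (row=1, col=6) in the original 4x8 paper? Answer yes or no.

Op 1 fold_down: fold axis h@2; visible region now rows[2,4) x cols[0,8) = 2x8
Op 2 fold_down: fold axis h@3; visible region now rows[3,4) x cols[0,8) = 1x8
Op 3 cut(0, 0): punch at orig (3,0); cuts so far [(3, 0)]; region rows[3,4) x cols[0,8) = 1x8
Op 4 cut(0, 6): punch at orig (3,6); cuts so far [(3, 0), (3, 6)]; region rows[3,4) x cols[0,8) = 1x8
Unfold 1 (reflect across h@3): 4 holes -> [(2, 0), (2, 6), (3, 0), (3, 6)]
Unfold 2 (reflect across h@2): 8 holes -> [(0, 0), (0, 6), (1, 0), (1, 6), (2, 0), (2, 6), (3, 0), (3, 6)]
Holes: [(0, 0), (0, 6), (1, 0), (1, 6), (2, 0), (2, 6), (3, 0), (3, 6)]

Answer: yes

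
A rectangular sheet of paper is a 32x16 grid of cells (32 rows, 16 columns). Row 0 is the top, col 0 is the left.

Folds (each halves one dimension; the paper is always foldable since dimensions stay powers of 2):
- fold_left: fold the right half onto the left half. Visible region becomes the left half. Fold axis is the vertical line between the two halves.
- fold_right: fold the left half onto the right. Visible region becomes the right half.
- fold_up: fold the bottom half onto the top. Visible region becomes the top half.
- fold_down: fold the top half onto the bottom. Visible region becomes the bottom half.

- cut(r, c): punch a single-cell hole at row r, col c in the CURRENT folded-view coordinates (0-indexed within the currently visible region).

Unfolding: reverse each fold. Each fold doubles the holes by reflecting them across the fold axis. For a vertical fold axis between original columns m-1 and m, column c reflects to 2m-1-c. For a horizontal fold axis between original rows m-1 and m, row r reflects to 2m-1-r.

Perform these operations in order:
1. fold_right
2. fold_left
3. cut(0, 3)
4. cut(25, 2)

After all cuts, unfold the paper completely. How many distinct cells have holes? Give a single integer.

Op 1 fold_right: fold axis v@8; visible region now rows[0,32) x cols[8,16) = 32x8
Op 2 fold_left: fold axis v@12; visible region now rows[0,32) x cols[8,12) = 32x4
Op 3 cut(0, 3): punch at orig (0,11); cuts so far [(0, 11)]; region rows[0,32) x cols[8,12) = 32x4
Op 4 cut(25, 2): punch at orig (25,10); cuts so far [(0, 11), (25, 10)]; region rows[0,32) x cols[8,12) = 32x4
Unfold 1 (reflect across v@12): 4 holes -> [(0, 11), (0, 12), (25, 10), (25, 13)]
Unfold 2 (reflect across v@8): 8 holes -> [(0, 3), (0, 4), (0, 11), (0, 12), (25, 2), (25, 5), (25, 10), (25, 13)]

Answer: 8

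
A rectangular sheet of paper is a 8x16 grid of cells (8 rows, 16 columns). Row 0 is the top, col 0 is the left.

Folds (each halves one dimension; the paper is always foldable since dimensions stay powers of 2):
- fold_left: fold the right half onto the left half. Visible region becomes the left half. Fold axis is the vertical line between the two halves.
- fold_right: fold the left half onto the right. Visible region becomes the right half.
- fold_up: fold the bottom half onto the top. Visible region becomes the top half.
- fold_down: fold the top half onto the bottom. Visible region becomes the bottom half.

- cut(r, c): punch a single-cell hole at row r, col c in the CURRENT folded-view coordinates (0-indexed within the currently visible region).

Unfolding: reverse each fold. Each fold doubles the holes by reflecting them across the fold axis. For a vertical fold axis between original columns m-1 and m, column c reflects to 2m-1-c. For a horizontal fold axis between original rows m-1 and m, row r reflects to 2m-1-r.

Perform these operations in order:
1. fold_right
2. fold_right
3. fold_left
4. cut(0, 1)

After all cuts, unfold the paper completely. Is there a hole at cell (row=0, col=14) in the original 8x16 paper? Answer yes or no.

Answer: yes

Derivation:
Op 1 fold_right: fold axis v@8; visible region now rows[0,8) x cols[8,16) = 8x8
Op 2 fold_right: fold axis v@12; visible region now rows[0,8) x cols[12,16) = 8x4
Op 3 fold_left: fold axis v@14; visible region now rows[0,8) x cols[12,14) = 8x2
Op 4 cut(0, 1): punch at orig (0,13); cuts so far [(0, 13)]; region rows[0,8) x cols[12,14) = 8x2
Unfold 1 (reflect across v@14): 2 holes -> [(0, 13), (0, 14)]
Unfold 2 (reflect across v@12): 4 holes -> [(0, 9), (0, 10), (0, 13), (0, 14)]
Unfold 3 (reflect across v@8): 8 holes -> [(0, 1), (0, 2), (0, 5), (0, 6), (0, 9), (0, 10), (0, 13), (0, 14)]
Holes: [(0, 1), (0, 2), (0, 5), (0, 6), (0, 9), (0, 10), (0, 13), (0, 14)]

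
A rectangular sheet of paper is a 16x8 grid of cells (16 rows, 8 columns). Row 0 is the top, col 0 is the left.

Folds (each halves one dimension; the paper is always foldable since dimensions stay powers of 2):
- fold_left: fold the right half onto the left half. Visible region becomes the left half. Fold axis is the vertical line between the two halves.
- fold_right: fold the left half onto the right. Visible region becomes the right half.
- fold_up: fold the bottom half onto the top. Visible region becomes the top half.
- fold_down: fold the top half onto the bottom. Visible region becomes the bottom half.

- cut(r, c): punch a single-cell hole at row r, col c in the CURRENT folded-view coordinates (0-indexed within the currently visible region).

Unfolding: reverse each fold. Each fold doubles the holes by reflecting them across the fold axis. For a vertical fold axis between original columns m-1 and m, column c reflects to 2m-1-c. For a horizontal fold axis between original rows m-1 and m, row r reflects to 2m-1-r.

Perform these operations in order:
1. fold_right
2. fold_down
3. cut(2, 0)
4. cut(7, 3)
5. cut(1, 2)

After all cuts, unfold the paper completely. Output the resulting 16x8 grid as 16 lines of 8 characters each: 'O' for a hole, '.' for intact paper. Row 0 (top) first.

Op 1 fold_right: fold axis v@4; visible region now rows[0,16) x cols[4,8) = 16x4
Op 2 fold_down: fold axis h@8; visible region now rows[8,16) x cols[4,8) = 8x4
Op 3 cut(2, 0): punch at orig (10,4); cuts so far [(10, 4)]; region rows[8,16) x cols[4,8) = 8x4
Op 4 cut(7, 3): punch at orig (15,7); cuts so far [(10, 4), (15, 7)]; region rows[8,16) x cols[4,8) = 8x4
Op 5 cut(1, 2): punch at orig (9,6); cuts so far [(9, 6), (10, 4), (15, 7)]; region rows[8,16) x cols[4,8) = 8x4
Unfold 1 (reflect across h@8): 6 holes -> [(0, 7), (5, 4), (6, 6), (9, 6), (10, 4), (15, 7)]
Unfold 2 (reflect across v@4): 12 holes -> [(0, 0), (0, 7), (5, 3), (5, 4), (6, 1), (6, 6), (9, 1), (9, 6), (10, 3), (10, 4), (15, 0), (15, 7)]

Answer: O......O
........
........
........
........
...OO...
.O....O.
........
........
.O....O.
...OO...
........
........
........
........
O......O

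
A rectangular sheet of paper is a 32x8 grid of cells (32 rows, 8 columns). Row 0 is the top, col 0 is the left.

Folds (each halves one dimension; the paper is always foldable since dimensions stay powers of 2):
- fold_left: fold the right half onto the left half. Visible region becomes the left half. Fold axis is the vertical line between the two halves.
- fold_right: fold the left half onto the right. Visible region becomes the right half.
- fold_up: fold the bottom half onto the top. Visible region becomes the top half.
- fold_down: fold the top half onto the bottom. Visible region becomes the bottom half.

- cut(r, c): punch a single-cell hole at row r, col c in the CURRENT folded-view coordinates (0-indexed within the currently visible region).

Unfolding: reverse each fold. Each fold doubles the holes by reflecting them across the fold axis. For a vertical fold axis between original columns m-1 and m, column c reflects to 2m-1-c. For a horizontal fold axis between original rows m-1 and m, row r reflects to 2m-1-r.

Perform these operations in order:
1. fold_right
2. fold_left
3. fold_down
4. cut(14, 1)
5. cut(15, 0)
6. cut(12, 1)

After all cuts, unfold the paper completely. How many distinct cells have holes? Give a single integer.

Answer: 24

Derivation:
Op 1 fold_right: fold axis v@4; visible region now rows[0,32) x cols[4,8) = 32x4
Op 2 fold_left: fold axis v@6; visible region now rows[0,32) x cols[4,6) = 32x2
Op 3 fold_down: fold axis h@16; visible region now rows[16,32) x cols[4,6) = 16x2
Op 4 cut(14, 1): punch at orig (30,5); cuts so far [(30, 5)]; region rows[16,32) x cols[4,6) = 16x2
Op 5 cut(15, 0): punch at orig (31,4); cuts so far [(30, 5), (31, 4)]; region rows[16,32) x cols[4,6) = 16x2
Op 6 cut(12, 1): punch at orig (28,5); cuts so far [(28, 5), (30, 5), (31, 4)]; region rows[16,32) x cols[4,6) = 16x2
Unfold 1 (reflect across h@16): 6 holes -> [(0, 4), (1, 5), (3, 5), (28, 5), (30, 5), (31, 4)]
Unfold 2 (reflect across v@6): 12 holes -> [(0, 4), (0, 7), (1, 5), (1, 6), (3, 5), (3, 6), (28, 5), (28, 6), (30, 5), (30, 6), (31, 4), (31, 7)]
Unfold 3 (reflect across v@4): 24 holes -> [(0, 0), (0, 3), (0, 4), (0, 7), (1, 1), (1, 2), (1, 5), (1, 6), (3, 1), (3, 2), (3, 5), (3, 6), (28, 1), (28, 2), (28, 5), (28, 6), (30, 1), (30, 2), (30, 5), (30, 6), (31, 0), (31, 3), (31, 4), (31, 7)]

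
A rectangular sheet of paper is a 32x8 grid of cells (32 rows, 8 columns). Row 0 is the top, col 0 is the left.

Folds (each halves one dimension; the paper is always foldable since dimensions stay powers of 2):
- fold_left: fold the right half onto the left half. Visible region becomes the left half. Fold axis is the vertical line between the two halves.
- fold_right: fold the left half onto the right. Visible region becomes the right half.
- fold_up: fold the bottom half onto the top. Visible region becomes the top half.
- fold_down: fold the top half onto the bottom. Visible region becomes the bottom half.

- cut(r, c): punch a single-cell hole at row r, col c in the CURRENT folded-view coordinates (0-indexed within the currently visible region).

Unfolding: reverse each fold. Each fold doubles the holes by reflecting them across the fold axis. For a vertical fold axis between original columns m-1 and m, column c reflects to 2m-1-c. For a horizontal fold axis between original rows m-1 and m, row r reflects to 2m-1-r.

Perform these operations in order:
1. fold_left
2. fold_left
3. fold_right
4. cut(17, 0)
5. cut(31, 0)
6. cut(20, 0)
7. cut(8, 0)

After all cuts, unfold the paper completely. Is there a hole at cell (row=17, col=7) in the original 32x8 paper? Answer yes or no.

Answer: yes

Derivation:
Op 1 fold_left: fold axis v@4; visible region now rows[0,32) x cols[0,4) = 32x4
Op 2 fold_left: fold axis v@2; visible region now rows[0,32) x cols[0,2) = 32x2
Op 3 fold_right: fold axis v@1; visible region now rows[0,32) x cols[1,2) = 32x1
Op 4 cut(17, 0): punch at orig (17,1); cuts so far [(17, 1)]; region rows[0,32) x cols[1,2) = 32x1
Op 5 cut(31, 0): punch at orig (31,1); cuts so far [(17, 1), (31, 1)]; region rows[0,32) x cols[1,2) = 32x1
Op 6 cut(20, 0): punch at orig (20,1); cuts so far [(17, 1), (20, 1), (31, 1)]; region rows[0,32) x cols[1,2) = 32x1
Op 7 cut(8, 0): punch at orig (8,1); cuts so far [(8, 1), (17, 1), (20, 1), (31, 1)]; region rows[0,32) x cols[1,2) = 32x1
Unfold 1 (reflect across v@1): 8 holes -> [(8, 0), (8, 1), (17, 0), (17, 1), (20, 0), (20, 1), (31, 0), (31, 1)]
Unfold 2 (reflect across v@2): 16 holes -> [(8, 0), (8, 1), (8, 2), (8, 3), (17, 0), (17, 1), (17, 2), (17, 3), (20, 0), (20, 1), (20, 2), (20, 3), (31, 0), (31, 1), (31, 2), (31, 3)]
Unfold 3 (reflect across v@4): 32 holes -> [(8, 0), (8, 1), (8, 2), (8, 3), (8, 4), (8, 5), (8, 6), (8, 7), (17, 0), (17, 1), (17, 2), (17, 3), (17, 4), (17, 5), (17, 6), (17, 7), (20, 0), (20, 1), (20, 2), (20, 3), (20, 4), (20, 5), (20, 6), (20, 7), (31, 0), (31, 1), (31, 2), (31, 3), (31, 4), (31, 5), (31, 6), (31, 7)]
Holes: [(8, 0), (8, 1), (8, 2), (8, 3), (8, 4), (8, 5), (8, 6), (8, 7), (17, 0), (17, 1), (17, 2), (17, 3), (17, 4), (17, 5), (17, 6), (17, 7), (20, 0), (20, 1), (20, 2), (20, 3), (20, 4), (20, 5), (20, 6), (20, 7), (31, 0), (31, 1), (31, 2), (31, 3), (31, 4), (31, 5), (31, 6), (31, 7)]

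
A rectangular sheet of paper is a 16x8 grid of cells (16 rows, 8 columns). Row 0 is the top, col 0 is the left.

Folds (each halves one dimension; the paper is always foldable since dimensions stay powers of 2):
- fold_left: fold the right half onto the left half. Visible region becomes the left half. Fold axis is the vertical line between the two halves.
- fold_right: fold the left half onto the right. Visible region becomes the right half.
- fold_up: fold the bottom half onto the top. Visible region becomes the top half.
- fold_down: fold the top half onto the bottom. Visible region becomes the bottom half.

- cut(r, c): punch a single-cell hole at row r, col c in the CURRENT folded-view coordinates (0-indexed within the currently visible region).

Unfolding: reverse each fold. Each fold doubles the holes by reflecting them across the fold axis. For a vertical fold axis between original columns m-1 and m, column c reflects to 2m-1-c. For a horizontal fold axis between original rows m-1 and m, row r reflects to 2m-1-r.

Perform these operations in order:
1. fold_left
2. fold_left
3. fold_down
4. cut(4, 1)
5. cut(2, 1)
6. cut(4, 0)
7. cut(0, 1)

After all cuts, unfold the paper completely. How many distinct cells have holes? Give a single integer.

Op 1 fold_left: fold axis v@4; visible region now rows[0,16) x cols[0,4) = 16x4
Op 2 fold_left: fold axis v@2; visible region now rows[0,16) x cols[0,2) = 16x2
Op 3 fold_down: fold axis h@8; visible region now rows[8,16) x cols[0,2) = 8x2
Op 4 cut(4, 1): punch at orig (12,1); cuts so far [(12, 1)]; region rows[8,16) x cols[0,2) = 8x2
Op 5 cut(2, 1): punch at orig (10,1); cuts so far [(10, 1), (12, 1)]; region rows[8,16) x cols[0,2) = 8x2
Op 6 cut(4, 0): punch at orig (12,0); cuts so far [(10, 1), (12, 0), (12, 1)]; region rows[8,16) x cols[0,2) = 8x2
Op 7 cut(0, 1): punch at orig (8,1); cuts so far [(8, 1), (10, 1), (12, 0), (12, 1)]; region rows[8,16) x cols[0,2) = 8x2
Unfold 1 (reflect across h@8): 8 holes -> [(3, 0), (3, 1), (5, 1), (7, 1), (8, 1), (10, 1), (12, 0), (12, 1)]
Unfold 2 (reflect across v@2): 16 holes -> [(3, 0), (3, 1), (3, 2), (3, 3), (5, 1), (5, 2), (7, 1), (7, 2), (8, 1), (8, 2), (10, 1), (10, 2), (12, 0), (12, 1), (12, 2), (12, 3)]
Unfold 3 (reflect across v@4): 32 holes -> [(3, 0), (3, 1), (3, 2), (3, 3), (3, 4), (3, 5), (3, 6), (3, 7), (5, 1), (5, 2), (5, 5), (5, 6), (7, 1), (7, 2), (7, 5), (7, 6), (8, 1), (8, 2), (8, 5), (8, 6), (10, 1), (10, 2), (10, 5), (10, 6), (12, 0), (12, 1), (12, 2), (12, 3), (12, 4), (12, 5), (12, 6), (12, 7)]

Answer: 32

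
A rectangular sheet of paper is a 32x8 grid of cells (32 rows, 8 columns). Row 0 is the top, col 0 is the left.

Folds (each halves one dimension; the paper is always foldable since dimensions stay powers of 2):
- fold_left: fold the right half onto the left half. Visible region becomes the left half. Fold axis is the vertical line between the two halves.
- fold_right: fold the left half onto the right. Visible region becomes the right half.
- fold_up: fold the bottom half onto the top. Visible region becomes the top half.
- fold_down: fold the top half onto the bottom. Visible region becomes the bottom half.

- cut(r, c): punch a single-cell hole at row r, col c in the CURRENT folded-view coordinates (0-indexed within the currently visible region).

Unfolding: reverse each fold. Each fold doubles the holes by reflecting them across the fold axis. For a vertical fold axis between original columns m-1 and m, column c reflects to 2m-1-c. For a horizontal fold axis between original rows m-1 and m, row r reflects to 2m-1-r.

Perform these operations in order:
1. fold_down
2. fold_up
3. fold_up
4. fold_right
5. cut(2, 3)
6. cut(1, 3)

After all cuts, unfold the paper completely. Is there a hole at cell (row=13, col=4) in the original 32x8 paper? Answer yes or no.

Answer: no

Derivation:
Op 1 fold_down: fold axis h@16; visible region now rows[16,32) x cols[0,8) = 16x8
Op 2 fold_up: fold axis h@24; visible region now rows[16,24) x cols[0,8) = 8x8
Op 3 fold_up: fold axis h@20; visible region now rows[16,20) x cols[0,8) = 4x8
Op 4 fold_right: fold axis v@4; visible region now rows[16,20) x cols[4,8) = 4x4
Op 5 cut(2, 3): punch at orig (18,7); cuts so far [(18, 7)]; region rows[16,20) x cols[4,8) = 4x4
Op 6 cut(1, 3): punch at orig (17,7); cuts so far [(17, 7), (18, 7)]; region rows[16,20) x cols[4,8) = 4x4
Unfold 1 (reflect across v@4): 4 holes -> [(17, 0), (17, 7), (18, 0), (18, 7)]
Unfold 2 (reflect across h@20): 8 holes -> [(17, 0), (17, 7), (18, 0), (18, 7), (21, 0), (21, 7), (22, 0), (22, 7)]
Unfold 3 (reflect across h@24): 16 holes -> [(17, 0), (17, 7), (18, 0), (18, 7), (21, 0), (21, 7), (22, 0), (22, 7), (25, 0), (25, 7), (26, 0), (26, 7), (29, 0), (29, 7), (30, 0), (30, 7)]
Unfold 4 (reflect across h@16): 32 holes -> [(1, 0), (1, 7), (2, 0), (2, 7), (5, 0), (5, 7), (6, 0), (6, 7), (9, 0), (9, 7), (10, 0), (10, 7), (13, 0), (13, 7), (14, 0), (14, 7), (17, 0), (17, 7), (18, 0), (18, 7), (21, 0), (21, 7), (22, 0), (22, 7), (25, 0), (25, 7), (26, 0), (26, 7), (29, 0), (29, 7), (30, 0), (30, 7)]
Holes: [(1, 0), (1, 7), (2, 0), (2, 7), (5, 0), (5, 7), (6, 0), (6, 7), (9, 0), (9, 7), (10, 0), (10, 7), (13, 0), (13, 7), (14, 0), (14, 7), (17, 0), (17, 7), (18, 0), (18, 7), (21, 0), (21, 7), (22, 0), (22, 7), (25, 0), (25, 7), (26, 0), (26, 7), (29, 0), (29, 7), (30, 0), (30, 7)]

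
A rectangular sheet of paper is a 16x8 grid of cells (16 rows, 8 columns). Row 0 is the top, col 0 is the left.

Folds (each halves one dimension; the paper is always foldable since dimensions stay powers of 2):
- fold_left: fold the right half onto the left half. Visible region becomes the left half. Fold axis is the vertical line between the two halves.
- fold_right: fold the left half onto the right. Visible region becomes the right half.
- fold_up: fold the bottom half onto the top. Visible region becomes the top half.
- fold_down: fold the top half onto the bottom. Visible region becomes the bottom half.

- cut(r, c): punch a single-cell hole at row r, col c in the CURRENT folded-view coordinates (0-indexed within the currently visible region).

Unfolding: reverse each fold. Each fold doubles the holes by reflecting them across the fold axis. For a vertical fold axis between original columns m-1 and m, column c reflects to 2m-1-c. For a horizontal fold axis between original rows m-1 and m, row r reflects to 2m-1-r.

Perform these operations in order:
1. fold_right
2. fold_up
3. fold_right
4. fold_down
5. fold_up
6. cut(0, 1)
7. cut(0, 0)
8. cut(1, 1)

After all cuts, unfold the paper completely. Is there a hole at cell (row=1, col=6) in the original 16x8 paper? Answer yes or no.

Op 1 fold_right: fold axis v@4; visible region now rows[0,16) x cols[4,8) = 16x4
Op 2 fold_up: fold axis h@8; visible region now rows[0,8) x cols[4,8) = 8x4
Op 3 fold_right: fold axis v@6; visible region now rows[0,8) x cols[6,8) = 8x2
Op 4 fold_down: fold axis h@4; visible region now rows[4,8) x cols[6,8) = 4x2
Op 5 fold_up: fold axis h@6; visible region now rows[4,6) x cols[6,8) = 2x2
Op 6 cut(0, 1): punch at orig (4,7); cuts so far [(4, 7)]; region rows[4,6) x cols[6,8) = 2x2
Op 7 cut(0, 0): punch at orig (4,6); cuts so far [(4, 6), (4, 7)]; region rows[4,6) x cols[6,8) = 2x2
Op 8 cut(1, 1): punch at orig (5,7); cuts so far [(4, 6), (4, 7), (5, 7)]; region rows[4,6) x cols[6,8) = 2x2
Unfold 1 (reflect across h@6): 6 holes -> [(4, 6), (4, 7), (5, 7), (6, 7), (7, 6), (7, 7)]
Unfold 2 (reflect across h@4): 12 holes -> [(0, 6), (0, 7), (1, 7), (2, 7), (3, 6), (3, 7), (4, 6), (4, 7), (5, 7), (6, 7), (7, 6), (7, 7)]
Unfold 3 (reflect across v@6): 24 holes -> [(0, 4), (0, 5), (0, 6), (0, 7), (1, 4), (1, 7), (2, 4), (2, 7), (3, 4), (3, 5), (3, 6), (3, 7), (4, 4), (4, 5), (4, 6), (4, 7), (5, 4), (5, 7), (6, 4), (6, 7), (7, 4), (7, 5), (7, 6), (7, 7)]
Unfold 4 (reflect across h@8): 48 holes -> [(0, 4), (0, 5), (0, 6), (0, 7), (1, 4), (1, 7), (2, 4), (2, 7), (3, 4), (3, 5), (3, 6), (3, 7), (4, 4), (4, 5), (4, 6), (4, 7), (5, 4), (5, 7), (6, 4), (6, 7), (7, 4), (7, 5), (7, 6), (7, 7), (8, 4), (8, 5), (8, 6), (8, 7), (9, 4), (9, 7), (10, 4), (10, 7), (11, 4), (11, 5), (11, 6), (11, 7), (12, 4), (12, 5), (12, 6), (12, 7), (13, 4), (13, 7), (14, 4), (14, 7), (15, 4), (15, 5), (15, 6), (15, 7)]
Unfold 5 (reflect across v@4): 96 holes -> [(0, 0), (0, 1), (0, 2), (0, 3), (0, 4), (0, 5), (0, 6), (0, 7), (1, 0), (1, 3), (1, 4), (1, 7), (2, 0), (2, 3), (2, 4), (2, 7), (3, 0), (3, 1), (3, 2), (3, 3), (3, 4), (3, 5), (3, 6), (3, 7), (4, 0), (4, 1), (4, 2), (4, 3), (4, 4), (4, 5), (4, 6), (4, 7), (5, 0), (5, 3), (5, 4), (5, 7), (6, 0), (6, 3), (6, 4), (6, 7), (7, 0), (7, 1), (7, 2), (7, 3), (7, 4), (7, 5), (7, 6), (7, 7), (8, 0), (8, 1), (8, 2), (8, 3), (8, 4), (8, 5), (8, 6), (8, 7), (9, 0), (9, 3), (9, 4), (9, 7), (10, 0), (10, 3), (10, 4), (10, 7), (11, 0), (11, 1), (11, 2), (11, 3), (11, 4), (11, 5), (11, 6), (11, 7), (12, 0), (12, 1), (12, 2), (12, 3), (12, 4), (12, 5), (12, 6), (12, 7), (13, 0), (13, 3), (13, 4), (13, 7), (14, 0), (14, 3), (14, 4), (14, 7), (15, 0), (15, 1), (15, 2), (15, 3), (15, 4), (15, 5), (15, 6), (15, 7)]
Holes: [(0, 0), (0, 1), (0, 2), (0, 3), (0, 4), (0, 5), (0, 6), (0, 7), (1, 0), (1, 3), (1, 4), (1, 7), (2, 0), (2, 3), (2, 4), (2, 7), (3, 0), (3, 1), (3, 2), (3, 3), (3, 4), (3, 5), (3, 6), (3, 7), (4, 0), (4, 1), (4, 2), (4, 3), (4, 4), (4, 5), (4, 6), (4, 7), (5, 0), (5, 3), (5, 4), (5, 7), (6, 0), (6, 3), (6, 4), (6, 7), (7, 0), (7, 1), (7, 2), (7, 3), (7, 4), (7, 5), (7, 6), (7, 7), (8, 0), (8, 1), (8, 2), (8, 3), (8, 4), (8, 5), (8, 6), (8, 7), (9, 0), (9, 3), (9, 4), (9, 7), (10, 0), (10, 3), (10, 4), (10, 7), (11, 0), (11, 1), (11, 2), (11, 3), (11, 4), (11, 5), (11, 6), (11, 7), (12, 0), (12, 1), (12, 2), (12, 3), (12, 4), (12, 5), (12, 6), (12, 7), (13, 0), (13, 3), (13, 4), (13, 7), (14, 0), (14, 3), (14, 4), (14, 7), (15, 0), (15, 1), (15, 2), (15, 3), (15, 4), (15, 5), (15, 6), (15, 7)]

Answer: no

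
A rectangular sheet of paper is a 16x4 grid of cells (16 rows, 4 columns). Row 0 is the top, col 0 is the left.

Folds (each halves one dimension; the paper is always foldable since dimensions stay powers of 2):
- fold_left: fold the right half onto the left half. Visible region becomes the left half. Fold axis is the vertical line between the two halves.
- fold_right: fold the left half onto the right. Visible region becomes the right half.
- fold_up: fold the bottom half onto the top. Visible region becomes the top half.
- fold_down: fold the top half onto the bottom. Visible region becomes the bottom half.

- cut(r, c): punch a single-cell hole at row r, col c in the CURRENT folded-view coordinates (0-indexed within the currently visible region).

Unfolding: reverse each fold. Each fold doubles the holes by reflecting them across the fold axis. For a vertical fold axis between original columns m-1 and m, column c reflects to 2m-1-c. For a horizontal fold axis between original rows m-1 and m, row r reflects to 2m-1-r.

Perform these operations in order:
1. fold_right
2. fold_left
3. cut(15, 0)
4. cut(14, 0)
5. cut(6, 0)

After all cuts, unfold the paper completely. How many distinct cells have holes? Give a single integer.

Answer: 12

Derivation:
Op 1 fold_right: fold axis v@2; visible region now rows[0,16) x cols[2,4) = 16x2
Op 2 fold_left: fold axis v@3; visible region now rows[0,16) x cols[2,3) = 16x1
Op 3 cut(15, 0): punch at orig (15,2); cuts so far [(15, 2)]; region rows[0,16) x cols[2,3) = 16x1
Op 4 cut(14, 0): punch at orig (14,2); cuts so far [(14, 2), (15, 2)]; region rows[0,16) x cols[2,3) = 16x1
Op 5 cut(6, 0): punch at orig (6,2); cuts so far [(6, 2), (14, 2), (15, 2)]; region rows[0,16) x cols[2,3) = 16x1
Unfold 1 (reflect across v@3): 6 holes -> [(6, 2), (6, 3), (14, 2), (14, 3), (15, 2), (15, 3)]
Unfold 2 (reflect across v@2): 12 holes -> [(6, 0), (6, 1), (6, 2), (6, 3), (14, 0), (14, 1), (14, 2), (14, 3), (15, 0), (15, 1), (15, 2), (15, 3)]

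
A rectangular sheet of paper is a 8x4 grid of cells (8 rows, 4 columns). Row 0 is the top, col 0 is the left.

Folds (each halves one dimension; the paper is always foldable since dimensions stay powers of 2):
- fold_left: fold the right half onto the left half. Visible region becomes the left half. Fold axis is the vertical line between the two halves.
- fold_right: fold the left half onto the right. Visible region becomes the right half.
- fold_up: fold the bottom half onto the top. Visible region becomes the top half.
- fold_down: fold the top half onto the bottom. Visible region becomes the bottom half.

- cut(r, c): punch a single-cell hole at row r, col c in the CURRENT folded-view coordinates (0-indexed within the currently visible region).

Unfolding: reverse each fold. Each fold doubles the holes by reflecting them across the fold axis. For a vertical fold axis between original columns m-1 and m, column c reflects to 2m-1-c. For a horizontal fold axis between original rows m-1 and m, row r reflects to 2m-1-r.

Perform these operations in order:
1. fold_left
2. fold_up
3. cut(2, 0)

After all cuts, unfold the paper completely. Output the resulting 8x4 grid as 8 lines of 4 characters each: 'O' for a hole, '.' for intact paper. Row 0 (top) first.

Op 1 fold_left: fold axis v@2; visible region now rows[0,8) x cols[0,2) = 8x2
Op 2 fold_up: fold axis h@4; visible region now rows[0,4) x cols[0,2) = 4x2
Op 3 cut(2, 0): punch at orig (2,0); cuts so far [(2, 0)]; region rows[0,4) x cols[0,2) = 4x2
Unfold 1 (reflect across h@4): 2 holes -> [(2, 0), (5, 0)]
Unfold 2 (reflect across v@2): 4 holes -> [(2, 0), (2, 3), (5, 0), (5, 3)]

Answer: ....
....
O..O
....
....
O..O
....
....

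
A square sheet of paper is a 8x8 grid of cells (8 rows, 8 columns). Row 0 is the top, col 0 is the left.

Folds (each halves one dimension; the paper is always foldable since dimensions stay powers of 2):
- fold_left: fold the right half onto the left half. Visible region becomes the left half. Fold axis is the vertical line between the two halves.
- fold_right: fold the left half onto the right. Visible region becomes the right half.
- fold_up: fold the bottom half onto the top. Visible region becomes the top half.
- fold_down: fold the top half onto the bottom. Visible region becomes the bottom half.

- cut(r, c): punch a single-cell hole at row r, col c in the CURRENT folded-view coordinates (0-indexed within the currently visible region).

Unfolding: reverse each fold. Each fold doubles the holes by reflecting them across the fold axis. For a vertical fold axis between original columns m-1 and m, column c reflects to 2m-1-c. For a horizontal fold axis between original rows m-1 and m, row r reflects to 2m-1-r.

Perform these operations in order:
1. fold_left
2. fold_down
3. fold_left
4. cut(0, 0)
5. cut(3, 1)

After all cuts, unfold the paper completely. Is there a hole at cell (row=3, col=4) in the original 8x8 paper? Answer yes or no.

Answer: yes

Derivation:
Op 1 fold_left: fold axis v@4; visible region now rows[0,8) x cols[0,4) = 8x4
Op 2 fold_down: fold axis h@4; visible region now rows[4,8) x cols[0,4) = 4x4
Op 3 fold_left: fold axis v@2; visible region now rows[4,8) x cols[0,2) = 4x2
Op 4 cut(0, 0): punch at orig (4,0); cuts so far [(4, 0)]; region rows[4,8) x cols[0,2) = 4x2
Op 5 cut(3, 1): punch at orig (7,1); cuts so far [(4, 0), (7, 1)]; region rows[4,8) x cols[0,2) = 4x2
Unfold 1 (reflect across v@2): 4 holes -> [(4, 0), (4, 3), (7, 1), (7, 2)]
Unfold 2 (reflect across h@4): 8 holes -> [(0, 1), (0, 2), (3, 0), (3, 3), (4, 0), (4, 3), (7, 1), (7, 2)]
Unfold 3 (reflect across v@4): 16 holes -> [(0, 1), (0, 2), (0, 5), (0, 6), (3, 0), (3, 3), (3, 4), (3, 7), (4, 0), (4, 3), (4, 4), (4, 7), (7, 1), (7, 2), (7, 5), (7, 6)]
Holes: [(0, 1), (0, 2), (0, 5), (0, 6), (3, 0), (3, 3), (3, 4), (3, 7), (4, 0), (4, 3), (4, 4), (4, 7), (7, 1), (7, 2), (7, 5), (7, 6)]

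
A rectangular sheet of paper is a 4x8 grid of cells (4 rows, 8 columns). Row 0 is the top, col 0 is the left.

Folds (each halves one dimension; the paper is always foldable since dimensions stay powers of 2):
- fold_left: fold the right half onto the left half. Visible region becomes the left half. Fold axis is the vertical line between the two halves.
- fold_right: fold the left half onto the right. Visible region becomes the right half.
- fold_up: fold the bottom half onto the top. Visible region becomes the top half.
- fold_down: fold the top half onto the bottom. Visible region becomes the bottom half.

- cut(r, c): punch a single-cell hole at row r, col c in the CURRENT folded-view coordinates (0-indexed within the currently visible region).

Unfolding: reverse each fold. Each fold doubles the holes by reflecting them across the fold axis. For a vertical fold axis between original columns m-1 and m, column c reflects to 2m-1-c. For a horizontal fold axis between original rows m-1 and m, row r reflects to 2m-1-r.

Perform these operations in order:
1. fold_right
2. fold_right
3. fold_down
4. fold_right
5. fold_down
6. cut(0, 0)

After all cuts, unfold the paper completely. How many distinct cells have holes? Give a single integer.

Op 1 fold_right: fold axis v@4; visible region now rows[0,4) x cols[4,8) = 4x4
Op 2 fold_right: fold axis v@6; visible region now rows[0,4) x cols[6,8) = 4x2
Op 3 fold_down: fold axis h@2; visible region now rows[2,4) x cols[6,8) = 2x2
Op 4 fold_right: fold axis v@7; visible region now rows[2,4) x cols[7,8) = 2x1
Op 5 fold_down: fold axis h@3; visible region now rows[3,4) x cols[7,8) = 1x1
Op 6 cut(0, 0): punch at orig (3,7); cuts so far [(3, 7)]; region rows[3,4) x cols[7,8) = 1x1
Unfold 1 (reflect across h@3): 2 holes -> [(2, 7), (3, 7)]
Unfold 2 (reflect across v@7): 4 holes -> [(2, 6), (2, 7), (3, 6), (3, 7)]
Unfold 3 (reflect across h@2): 8 holes -> [(0, 6), (0, 7), (1, 6), (1, 7), (2, 6), (2, 7), (3, 6), (3, 7)]
Unfold 4 (reflect across v@6): 16 holes -> [(0, 4), (0, 5), (0, 6), (0, 7), (1, 4), (1, 5), (1, 6), (1, 7), (2, 4), (2, 5), (2, 6), (2, 7), (3, 4), (3, 5), (3, 6), (3, 7)]
Unfold 5 (reflect across v@4): 32 holes -> [(0, 0), (0, 1), (0, 2), (0, 3), (0, 4), (0, 5), (0, 6), (0, 7), (1, 0), (1, 1), (1, 2), (1, 3), (1, 4), (1, 5), (1, 6), (1, 7), (2, 0), (2, 1), (2, 2), (2, 3), (2, 4), (2, 5), (2, 6), (2, 7), (3, 0), (3, 1), (3, 2), (3, 3), (3, 4), (3, 5), (3, 6), (3, 7)]

Answer: 32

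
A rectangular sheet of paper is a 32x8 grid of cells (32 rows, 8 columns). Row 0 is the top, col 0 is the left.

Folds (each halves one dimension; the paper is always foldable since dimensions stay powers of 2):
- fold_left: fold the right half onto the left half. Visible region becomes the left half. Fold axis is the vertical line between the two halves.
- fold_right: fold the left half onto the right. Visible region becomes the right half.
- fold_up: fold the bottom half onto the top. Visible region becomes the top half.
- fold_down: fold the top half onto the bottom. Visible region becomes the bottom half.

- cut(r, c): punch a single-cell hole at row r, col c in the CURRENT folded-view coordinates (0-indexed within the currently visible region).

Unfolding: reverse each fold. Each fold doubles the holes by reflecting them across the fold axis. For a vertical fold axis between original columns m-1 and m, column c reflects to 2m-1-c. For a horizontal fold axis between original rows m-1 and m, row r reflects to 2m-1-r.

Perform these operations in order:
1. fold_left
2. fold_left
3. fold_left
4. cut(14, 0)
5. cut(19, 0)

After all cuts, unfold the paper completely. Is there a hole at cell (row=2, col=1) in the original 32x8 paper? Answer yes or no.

Answer: no

Derivation:
Op 1 fold_left: fold axis v@4; visible region now rows[0,32) x cols[0,4) = 32x4
Op 2 fold_left: fold axis v@2; visible region now rows[0,32) x cols[0,2) = 32x2
Op 3 fold_left: fold axis v@1; visible region now rows[0,32) x cols[0,1) = 32x1
Op 4 cut(14, 0): punch at orig (14,0); cuts so far [(14, 0)]; region rows[0,32) x cols[0,1) = 32x1
Op 5 cut(19, 0): punch at orig (19,0); cuts so far [(14, 0), (19, 0)]; region rows[0,32) x cols[0,1) = 32x1
Unfold 1 (reflect across v@1): 4 holes -> [(14, 0), (14, 1), (19, 0), (19, 1)]
Unfold 2 (reflect across v@2): 8 holes -> [(14, 0), (14, 1), (14, 2), (14, 3), (19, 0), (19, 1), (19, 2), (19, 3)]
Unfold 3 (reflect across v@4): 16 holes -> [(14, 0), (14, 1), (14, 2), (14, 3), (14, 4), (14, 5), (14, 6), (14, 7), (19, 0), (19, 1), (19, 2), (19, 3), (19, 4), (19, 5), (19, 6), (19, 7)]
Holes: [(14, 0), (14, 1), (14, 2), (14, 3), (14, 4), (14, 5), (14, 6), (14, 7), (19, 0), (19, 1), (19, 2), (19, 3), (19, 4), (19, 5), (19, 6), (19, 7)]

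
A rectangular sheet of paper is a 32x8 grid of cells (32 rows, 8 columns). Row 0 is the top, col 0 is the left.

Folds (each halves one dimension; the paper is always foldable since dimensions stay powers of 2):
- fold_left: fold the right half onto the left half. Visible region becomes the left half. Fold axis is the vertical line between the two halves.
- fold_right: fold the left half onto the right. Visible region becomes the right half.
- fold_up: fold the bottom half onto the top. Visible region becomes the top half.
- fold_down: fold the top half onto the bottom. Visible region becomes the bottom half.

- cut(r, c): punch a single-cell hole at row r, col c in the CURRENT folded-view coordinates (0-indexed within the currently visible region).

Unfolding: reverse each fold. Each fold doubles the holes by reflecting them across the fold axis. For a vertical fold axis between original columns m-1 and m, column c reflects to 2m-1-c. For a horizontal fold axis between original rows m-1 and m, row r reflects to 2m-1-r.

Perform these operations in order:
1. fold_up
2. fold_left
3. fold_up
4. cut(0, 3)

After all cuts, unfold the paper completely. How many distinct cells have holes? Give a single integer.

Op 1 fold_up: fold axis h@16; visible region now rows[0,16) x cols[0,8) = 16x8
Op 2 fold_left: fold axis v@4; visible region now rows[0,16) x cols[0,4) = 16x4
Op 3 fold_up: fold axis h@8; visible region now rows[0,8) x cols[0,4) = 8x4
Op 4 cut(0, 3): punch at orig (0,3); cuts so far [(0, 3)]; region rows[0,8) x cols[0,4) = 8x4
Unfold 1 (reflect across h@8): 2 holes -> [(0, 3), (15, 3)]
Unfold 2 (reflect across v@4): 4 holes -> [(0, 3), (0, 4), (15, 3), (15, 4)]
Unfold 3 (reflect across h@16): 8 holes -> [(0, 3), (0, 4), (15, 3), (15, 4), (16, 3), (16, 4), (31, 3), (31, 4)]

Answer: 8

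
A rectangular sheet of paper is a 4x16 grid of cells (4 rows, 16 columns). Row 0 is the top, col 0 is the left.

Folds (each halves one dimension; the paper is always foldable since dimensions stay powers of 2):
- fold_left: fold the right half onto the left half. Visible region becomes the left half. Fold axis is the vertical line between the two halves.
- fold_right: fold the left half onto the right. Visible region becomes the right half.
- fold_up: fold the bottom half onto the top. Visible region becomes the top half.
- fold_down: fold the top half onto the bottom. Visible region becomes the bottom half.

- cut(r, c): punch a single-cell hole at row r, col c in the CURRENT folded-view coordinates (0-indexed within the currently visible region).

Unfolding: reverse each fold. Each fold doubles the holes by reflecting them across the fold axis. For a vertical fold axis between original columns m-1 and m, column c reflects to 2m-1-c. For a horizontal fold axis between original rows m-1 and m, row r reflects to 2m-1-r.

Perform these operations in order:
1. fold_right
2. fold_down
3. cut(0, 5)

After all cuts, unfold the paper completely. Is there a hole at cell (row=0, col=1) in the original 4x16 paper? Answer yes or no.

Answer: no

Derivation:
Op 1 fold_right: fold axis v@8; visible region now rows[0,4) x cols[8,16) = 4x8
Op 2 fold_down: fold axis h@2; visible region now rows[2,4) x cols[8,16) = 2x8
Op 3 cut(0, 5): punch at orig (2,13); cuts so far [(2, 13)]; region rows[2,4) x cols[8,16) = 2x8
Unfold 1 (reflect across h@2): 2 holes -> [(1, 13), (2, 13)]
Unfold 2 (reflect across v@8): 4 holes -> [(1, 2), (1, 13), (2, 2), (2, 13)]
Holes: [(1, 2), (1, 13), (2, 2), (2, 13)]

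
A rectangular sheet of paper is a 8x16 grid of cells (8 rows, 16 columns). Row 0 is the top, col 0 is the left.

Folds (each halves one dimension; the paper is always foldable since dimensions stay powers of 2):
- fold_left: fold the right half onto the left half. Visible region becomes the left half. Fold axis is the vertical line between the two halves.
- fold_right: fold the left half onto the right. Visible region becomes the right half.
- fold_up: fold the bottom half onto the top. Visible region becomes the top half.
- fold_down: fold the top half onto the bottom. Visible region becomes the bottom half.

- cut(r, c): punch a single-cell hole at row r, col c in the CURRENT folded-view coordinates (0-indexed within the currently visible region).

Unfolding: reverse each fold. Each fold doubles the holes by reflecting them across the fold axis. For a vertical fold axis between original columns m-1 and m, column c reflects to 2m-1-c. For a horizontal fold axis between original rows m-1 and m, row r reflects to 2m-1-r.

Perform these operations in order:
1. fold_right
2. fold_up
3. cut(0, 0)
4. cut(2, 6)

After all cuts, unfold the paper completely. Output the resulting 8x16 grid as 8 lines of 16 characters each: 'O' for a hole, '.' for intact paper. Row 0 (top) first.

Answer: .......OO.......
................
.O............O.
................
................
.O............O.
................
.......OO.......

Derivation:
Op 1 fold_right: fold axis v@8; visible region now rows[0,8) x cols[8,16) = 8x8
Op 2 fold_up: fold axis h@4; visible region now rows[0,4) x cols[8,16) = 4x8
Op 3 cut(0, 0): punch at orig (0,8); cuts so far [(0, 8)]; region rows[0,4) x cols[8,16) = 4x8
Op 4 cut(2, 6): punch at orig (2,14); cuts so far [(0, 8), (2, 14)]; region rows[0,4) x cols[8,16) = 4x8
Unfold 1 (reflect across h@4): 4 holes -> [(0, 8), (2, 14), (5, 14), (7, 8)]
Unfold 2 (reflect across v@8): 8 holes -> [(0, 7), (0, 8), (2, 1), (2, 14), (5, 1), (5, 14), (7, 7), (7, 8)]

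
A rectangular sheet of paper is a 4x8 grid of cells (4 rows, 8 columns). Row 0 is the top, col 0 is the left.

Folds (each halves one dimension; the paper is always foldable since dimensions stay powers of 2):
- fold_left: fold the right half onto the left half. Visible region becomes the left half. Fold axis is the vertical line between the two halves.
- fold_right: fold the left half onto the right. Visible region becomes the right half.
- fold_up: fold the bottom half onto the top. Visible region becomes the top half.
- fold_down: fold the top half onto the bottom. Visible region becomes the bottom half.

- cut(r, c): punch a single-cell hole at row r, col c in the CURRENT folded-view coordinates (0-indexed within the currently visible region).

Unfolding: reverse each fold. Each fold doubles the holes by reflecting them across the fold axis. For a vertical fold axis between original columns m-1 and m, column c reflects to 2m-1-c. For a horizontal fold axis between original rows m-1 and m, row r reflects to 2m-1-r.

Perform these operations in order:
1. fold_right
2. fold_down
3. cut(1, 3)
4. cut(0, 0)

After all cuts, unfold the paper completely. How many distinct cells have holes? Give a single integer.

Op 1 fold_right: fold axis v@4; visible region now rows[0,4) x cols[4,8) = 4x4
Op 2 fold_down: fold axis h@2; visible region now rows[2,4) x cols[4,8) = 2x4
Op 3 cut(1, 3): punch at orig (3,7); cuts so far [(3, 7)]; region rows[2,4) x cols[4,8) = 2x4
Op 4 cut(0, 0): punch at orig (2,4); cuts so far [(2, 4), (3, 7)]; region rows[2,4) x cols[4,8) = 2x4
Unfold 1 (reflect across h@2): 4 holes -> [(0, 7), (1, 4), (2, 4), (3, 7)]
Unfold 2 (reflect across v@4): 8 holes -> [(0, 0), (0, 7), (1, 3), (1, 4), (2, 3), (2, 4), (3, 0), (3, 7)]

Answer: 8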